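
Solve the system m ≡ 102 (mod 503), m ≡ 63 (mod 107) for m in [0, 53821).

503⁻¹ mod 107: 503×10 ≡ 1 (mod 107), so 503⁻¹ ≡ 10.
m = 102 + 503×((63 − 102)×10 mod 107) = 102 + 503×38 = 19216.
Check: 19216 mod 503 = 102, 19216 mod 107 = 63. ✓

19216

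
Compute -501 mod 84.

3

-501 = -6·84 + 3, so -501 ≡ 3 (mod 84).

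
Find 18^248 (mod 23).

8

Compute successive squares:
248 in binary is 11111000, i.e. 248 = 128 + 64 + 32 + 16 + 8.
18^1 ≡ 18 (mod 23)
18^2 ≡ 18^2 = 324 ≡ 2 (mod 23)
18^4 ≡ 2^2 = 4 (mod 23)
18^8 ≡ 4^2 = 16 (mod 23)
18^16 ≡ 16^2 = 256 ≡ 3 (mod 23)
18^32 ≡ 3^2 = 9 (mod 23)
18^64 ≡ 9^2 = 81 ≡ 12 (mod 23)
18^128 ≡ 12^2 = 144 ≡ 6 (mod 23)
18^248 = 18^128 · 18^64 · 18^32 · 18^16 · 18^8 ≡ 6 · 12 · 9 · 3 · 16 (mod 23).
Accumulate the product:
6 · 12 = 72 ≡ 3
3 · 9 = 27 ≡ 4
4 · 3 = 12
12 · 16 = 192 ≡ 8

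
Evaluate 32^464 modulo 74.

464 in binary is 111010000, i.e. 464 = 256 + 128 + 64 + 16.
32^1 ≡ 32 (mod 74)
32^2 ≡ 32^2 = 1024 ≡ 62 (mod 74)
32^4 ≡ 62^2 = 3844 ≡ 70 (mod 74)
32^8 ≡ 70^2 = 4900 ≡ 16 (mod 74)
32^16 ≡ 16^2 = 256 ≡ 34 (mod 74)
32^32 ≡ 34^2 = 1156 ≡ 46 (mod 74)
32^64 ≡ 46^2 = 2116 ≡ 44 (mod 74)
32^128 ≡ 44^2 = 1936 ≡ 12 (mod 74)
32^256 ≡ 12^2 = 144 ≡ 70 (mod 74)
32^464 = 32^256 * 32^128 * 32^64 * 32^16 ≡ 70 * 12 * 44 * 34 (mod 74).
Accumulate the product:
70 * 12 = 840 ≡ 26
26 * 44 = 1144 ≡ 34
34 * 34 = 1156 ≡ 46

46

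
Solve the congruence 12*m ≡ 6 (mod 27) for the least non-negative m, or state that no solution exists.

5

gcd(12, 27) = 3, and 3 | 6, so solutions exist.
Divide through by 3: 4*m ≡ 2 (mod 9).
4⁻¹ ≡ 7 (mod 9).
m ≡ 7*2 ≡ 5 (mod 9).
The smallest non-negative solution is m = 5.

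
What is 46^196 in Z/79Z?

46

Using repeated squaring:
196 in binary is 11000100, i.e. 196 = 128 + 64 + 4.
46^1 ≡ 46 (mod 79)
46^2 ≡ 46^2 = 2116 ≡ 62 (mod 79)
46^4 ≡ 62^2 = 3844 ≡ 52 (mod 79)
46^8 ≡ 52^2 = 2704 ≡ 18 (mod 79)
46^16 ≡ 18^2 = 324 ≡ 8 (mod 79)
46^32 ≡ 8^2 = 64 (mod 79)
46^64 ≡ 64^2 = 4096 ≡ 67 (mod 79)
46^128 ≡ 67^2 = 4489 ≡ 65 (mod 79)
46^196 = 46^128 × 46^64 × 46^4 ≡ 65 × 67 × 52 (mod 79).
Accumulate the product:
65 × 67 = 4355 ≡ 10
10 × 52 = 520 ≡ 46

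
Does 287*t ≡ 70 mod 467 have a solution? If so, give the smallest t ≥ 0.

gcd(287, 467) = 1, so a unique solution mod 467 exists.
287⁻¹ ≡ 371 (mod 467).
t ≡ 371*70 ≡ 285 (mod 467).

285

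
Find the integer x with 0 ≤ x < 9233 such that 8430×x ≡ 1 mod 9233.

3070

9233 = 1*8430 + 803
8430 = 10*803 + 400
803 = 2*400 + 3
400 = 133*3 + 1
3 = 3*1 + 0
gcd(8430, 9233) = 1, so the inverse exists.
Bézout: 1 = −2803*9233 + 3070*8430.
So 8430⁻¹ ≡ 3070 (mod 9233).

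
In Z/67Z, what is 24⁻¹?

14

67 = 2*24 + 19
24 = 1*19 + 5
19 = 3*5 + 4
5 = 1*4 + 1
4 = 4*1 + 0
gcd(24, 67) = 1, so the inverse exists.
Back-substitute for 1:
1 = 1*5 − 1*4
  = −1*19 + 4*5
  = 4*24 − 5*19
  = −5*67 + 14*24
So 24⁻¹ ≡ 14 (mod 67).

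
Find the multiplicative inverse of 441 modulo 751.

751 = 1×441 + 310
441 = 1×310 + 131
310 = 2×131 + 48
131 = 2×48 + 35
48 = 1×35 + 13
35 = 2×13 + 9
13 = 1×9 + 4
9 = 2×4 + 1
4 = 4×1 + 0
gcd(441, 751) = 1, so the inverse exists.
Bézout: 1 = −101×751 + 172×441.
So 441⁻¹ ≡ 172 (mod 751).

172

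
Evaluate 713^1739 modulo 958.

By square-and-multiply:
1739 in binary is 11011001011, i.e. 1739 = 1024 + 512 + 128 + 64 + 8 + 2 + 1.
713^1 ≡ 713 (mod 958)
713^2 ≡ 713^2 = 508369 ≡ 629 (mod 958)
713^4 ≡ 629^2 = 395641 ≡ 945 (mod 958)
713^8 ≡ 945^2 = 893025 ≡ 169 (mod 958)
713^16 ≡ 169^2 = 28561 ≡ 779 (mod 958)
713^32 ≡ 779^2 = 606841 ≡ 427 (mod 958)
713^64 ≡ 427^2 = 182329 ≡ 309 (mod 958)
713^128 ≡ 309^2 = 95481 ≡ 639 (mod 958)
713^256 ≡ 639^2 = 408321 ≡ 213 (mod 958)
713^512 ≡ 213^2 = 45369 ≡ 343 (mod 958)
713^1024 ≡ 343^2 = 117649 ≡ 773 (mod 958)
713^1739 = 713^1024 * 713^512 * 713^128 * 713^64 * 713^8 * 713^2 * 713^1 ≡ 773 * 343 * 639 * 309 * 169 * 629 * 713 (mod 958).
Accumulate the product:
773 * 343 = 265139 ≡ 731
731 * 639 = 467109 ≡ 563
563 * 309 = 173967 ≡ 569
569 * 169 = 96161 ≡ 361
361 * 629 = 227069 ≡ 23
23 * 713 = 16399 ≡ 113

113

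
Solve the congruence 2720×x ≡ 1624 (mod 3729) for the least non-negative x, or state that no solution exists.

1898

gcd(2720, 3729) = 1, so a unique solution mod 3729 exists.
2720⁻¹ ≡ 1907 (mod 3729).
x ≡ 1907×1624 ≡ 1898 (mod 3729).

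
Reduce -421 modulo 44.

-421 = -10*44 + 19, so -421 ≡ 19 (mod 44).

19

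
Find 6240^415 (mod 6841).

415 in binary is 110011111, i.e. 415 = 256 + 128 + 16 + 8 + 4 + 2 + 1.
6240^1 ≡ 6240 (mod 6841)
6240^2 ≡ 6240^2 = 38937600 ≡ 5469 (mod 6841)
6240^4 ≡ 5469^2 = 29909961 ≡ 1109 (mod 6841)
6240^8 ≡ 1109^2 = 1229881 ≡ 5342 (mod 6841)
6240^16 ≡ 5342^2 = 28536964 ≡ 3153 (mod 6841)
6240^32 ≡ 3153^2 = 9941409 ≡ 1436 (mod 6841)
6240^64 ≡ 1436^2 = 2062096 ≡ 2955 (mod 6841)
6240^128 ≡ 2955^2 = 8732025 ≡ 2909 (mod 6841)
6240^256 ≡ 2909^2 = 8462281 ≡ 6805 (mod 6841)
6240^415 = 6240^256 × 6240^128 × 6240^16 × 6240^8 × 6240^4 × 6240^2 × 6240^1 ≡ 6805 × 2909 × 3153 × 5342 × 1109 × 5469 × 6240 (mod 6841).
Accumulate the product:
6805 × 2909 = 19795745 ≡ 4732
4732 × 3153 = 14919996 ≡ 6616
6616 × 5342 = 35342672 ≡ 2066
2066 × 1109 = 2291194 ≡ 6300
6300 × 5469 = 34454700 ≡ 3424
3424 × 6240 = 21365760 ≡ 1317

1317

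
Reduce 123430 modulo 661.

123430 = 186×661 + 484, so 123430 ≡ 484 (mod 661).

484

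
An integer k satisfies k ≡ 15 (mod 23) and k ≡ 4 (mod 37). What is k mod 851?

23⁻¹ mod 37: 23·29 ≡ 1 (mod 37), so 23⁻¹ ≡ 29.
k = 15 + 23·((4 − 15)·29 mod 37) = 15 + 23·14 = 337.

337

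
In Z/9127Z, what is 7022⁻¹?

Run the extended Euclidean algorithm:
9127 = 1·7022 + 2105
7022 = 3·2105 + 707
2105 = 2·707 + 691
707 = 1·691 + 16
691 = 43·16 + 3
16 = 5·3 + 1
3 = 3·1 + 0
gcd(7022, 9127) = 1, so the inverse exists.
Bézout: 1 = −2195·9127 + 2853·7022.
So 7022⁻¹ ≡ 2853 (mod 9127).

2853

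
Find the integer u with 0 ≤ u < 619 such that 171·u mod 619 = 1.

By the extended Euclidean algorithm:
619 = 3*171 + 106
171 = 1*106 + 65
106 = 1*65 + 41
65 = 1*41 + 24
41 = 1*24 + 17
24 = 1*17 + 7
17 = 2*7 + 3
7 = 2*3 + 1
3 = 3*1 + 0
gcd(171, 619) = 1, so the inverse exists.
Bézout: 1 = −50*619 + 181*171.
So 171⁻¹ ≡ 181 (mod 619).

181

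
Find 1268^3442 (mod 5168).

By square-and-multiply:
1268^1 ≡ 1268 (mod 5168)
1268^2 ≡ 1268^2 = 1607824 ≡ 576 (mod 5168)
1268^4 ≡ 576^2 = 331776 ≡ 1024 (mod 5168)
1268^8 ≡ 1024^2 = 1048576 ≡ 4640 (mod 5168)
1268^16 ≡ 4640^2 = 21529600 ≡ 4880 (mod 5168)
1268^32 ≡ 4880^2 = 23814400 ≡ 256 (mod 5168)
1268^64 ≡ 256^2 = 65536 ≡ 3520 (mod 5168)
1268^128 ≡ 3520^2 = 12390400 ≡ 2704 (mod 5168)
1268^256 ≡ 2704^2 = 7311616 ≡ 4064 (mod 5168)
1268^512 ≡ 4064^2 = 16516096 ≡ 4336 (mod 5168)
1268^1024 ≡ 4336^2 = 18800896 ≡ 4880 (mod 5168)
1268^2048 ≡ 4880^2 = 23814400 ≡ 256 (mod 5168)
1268^3442 = 1268^2048 * 1268^1024 * 1268^256 * 1268^64 * 1268^32 * 1268^16 * 1268^2 ≡ 256 * 4880 * 4064 * 3520 * 256 * 4880 * 576 (mod 5168).
Accumulate the product:
256 * 4880 = 1249280 ≡ 3792
3792 * 4064 = 15410688 ≡ 4880
4880 * 3520 = 17177600 ≡ 4336
4336 * 256 = 1110016 ≡ 4064
4064 * 4880 = 19832320 ≡ 2704
2704 * 576 = 1557504 ≡ 1936

1936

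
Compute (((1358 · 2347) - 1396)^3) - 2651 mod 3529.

3467

1358 · 2347 = 3187226 ≡ 539 (mod 3529)
539 - 1396 = -857 ≡ 2672 (mod 3529)
(2672)^3 ≡ 2589 (mod 3529)
2589 - 2651 = -62 ≡ 3467 (mod 3529)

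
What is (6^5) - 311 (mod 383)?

188

(6)^5 ≡ 116 (mod 383)
116 - 311 = -195 ≡ 188 (mod 383)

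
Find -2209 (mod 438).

-2209 = -6*438 + 419, so -2209 ≡ 419 (mod 438).

419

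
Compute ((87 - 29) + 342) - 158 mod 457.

242

87 - 29 = 58
58 + 342 = 400
400 - 158 = 242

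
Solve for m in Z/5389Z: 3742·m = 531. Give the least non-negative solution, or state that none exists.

3504

gcd(3742, 5389) = 1, so a unique solution mod 5389 exists.
3742⁻¹ ≡ 2899 (mod 5389).
m ≡ 2899·531 ≡ 3504 (mod 5389).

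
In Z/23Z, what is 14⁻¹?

By the extended Euclidean algorithm:
23 = 1·14 + 9
14 = 1·9 + 5
9 = 1·5 + 4
5 = 1·4 + 1
4 = 4·1 + 0
gcd(14, 23) = 1, so the inverse exists.
Bézout: 1 = −3·23 + 5·14.
So 14⁻¹ ≡ 5 (mod 23).

5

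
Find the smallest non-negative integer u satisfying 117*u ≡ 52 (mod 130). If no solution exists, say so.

gcd(117, 130) = 13, and 13 | 52, so solutions exist.
Divide through by 13: 9*u ≡ 4 (mod 10).
9⁻¹ ≡ 9 (mod 10).
u ≡ 9*4 ≡ 6 (mod 10).
The smallest non-negative solution is u = 6.

6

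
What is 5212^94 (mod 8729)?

7109

94 in binary is 1011110, i.e. 94 = 64 + 16 + 8 + 4 + 2.
5212^1 ≡ 5212 (mod 8729)
5212^2 ≡ 5212^2 = 27164944 ≡ 296 (mod 8729)
5212^4 ≡ 296^2 = 87616 ≡ 326 (mod 8729)
5212^8 ≡ 326^2 = 106276 ≡ 1528 (mod 8729)
5212^16 ≡ 1528^2 = 2334784 ≡ 4141 (mod 8729)
5212^32 ≡ 4141^2 = 17147881 ≡ 4125 (mod 8729)
5212^64 ≡ 4125^2 = 17015625 ≡ 2804 (mod 8729)
5212^94 = 5212^64 · 5212^16 · 5212^8 · 5212^4 · 5212^2 ≡ 2804 · 4141 · 1528 · 326 · 296 (mod 8729).
Accumulate the product:
2804 · 4141 = 11611364 ≡ 1794
1794 · 1528 = 2741232 ≡ 326
326 · 326 = 106276 ≡ 1528
1528 · 296 = 452288 ≡ 7109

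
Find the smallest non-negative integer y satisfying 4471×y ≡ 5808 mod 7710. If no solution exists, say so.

6618

gcd(4471, 7710) = 1, so a unique solution mod 7710 exists.
4471⁻¹ ≡ 3661 (mod 7710).
y ≡ 3661×5808 ≡ 6618 (mod 7710).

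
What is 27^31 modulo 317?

31 in binary is 11111, i.e. 31 = 16 + 8 + 4 + 2 + 1.
27^1 ≡ 27 (mod 317)
27^2 ≡ 27^2 = 729 ≡ 95 (mod 317)
27^4 ≡ 95^2 = 9025 ≡ 149 (mod 317)
27^8 ≡ 149^2 = 22201 ≡ 11 (mod 317)
27^16 ≡ 11^2 = 121 (mod 317)
27^31 = 27^16 · 27^8 · 27^4 · 27^2 · 27^1 ≡ 121 · 11 · 149 · 95 · 27 (mod 317).
Accumulate the product:
121 · 11 = 1331 ≡ 63
63 · 149 = 9387 ≡ 194
194 · 95 = 18430 ≡ 44
44 · 27 = 1188 ≡ 237

237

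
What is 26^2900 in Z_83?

26^1 ≡ 26 (mod 83)
26^2 ≡ 26^2 = 676 ≡ 12 (mod 83)
26^4 ≡ 12^2 = 144 ≡ 61 (mod 83)
26^8 ≡ 61^2 = 3721 ≡ 69 (mod 83)
26^16 ≡ 69^2 = 4761 ≡ 30 (mod 83)
26^32 ≡ 30^2 = 900 ≡ 70 (mod 83)
26^64 ≡ 70^2 = 4900 ≡ 3 (mod 83)
26^128 ≡ 3^2 = 9 (mod 83)
26^256 ≡ 9^2 = 81 (mod 83)
26^512 ≡ 81^2 = 6561 ≡ 4 (mod 83)
26^1024 ≡ 4^2 = 16 (mod 83)
26^2048 ≡ 16^2 = 256 ≡ 7 (mod 83)
26^2900 = 26^2048 × 26^512 × 26^256 × 26^64 × 26^16 × 26^4 ≡ 7 × 4 × 81 × 3 × 30 × 61 (mod 83).
Accumulate the product:
7 × 4 = 28
28 × 81 = 2268 ≡ 27
27 × 3 = 81
81 × 30 = 2430 ≡ 23
23 × 61 = 1403 ≡ 75

75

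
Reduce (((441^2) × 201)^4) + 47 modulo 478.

466

(441)^2 ≡ 413 (mod 478)
413 × 201 = 83013 ≡ 319 (mod 478)
(319)^4 ≡ 419 (mod 478)
419 + 47 = 466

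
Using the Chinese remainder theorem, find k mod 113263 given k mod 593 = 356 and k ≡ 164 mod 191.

593⁻¹ mod 191: 593·86 ≡ 1 (mod 191), so 593⁻¹ ≡ 86.
k = 356 + 593·((164 − 356)·86 mod 191) = 356 + 593·105 = 62621.

62621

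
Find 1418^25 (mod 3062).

By square-and-multiply:
25 in binary is 11001, i.e. 25 = 16 + 8 + 1.
1418^1 ≡ 1418 (mod 3062)
1418^2 ≡ 1418^2 = 2010724 ≡ 2052 (mod 3062)
1418^4 ≡ 2052^2 = 4210704 ≡ 454 (mod 3062)
1418^8 ≡ 454^2 = 206116 ≡ 962 (mod 3062)
1418^16 ≡ 962^2 = 925444 ≡ 720 (mod 3062)
1418^25 = 1418^16 · 1418^8 · 1418^1 ≡ 720 · 962 · 1418 (mod 3062).
Accumulate the product:
720 · 962 = 692640 ≡ 628
628 · 1418 = 890504 ≡ 2524

2524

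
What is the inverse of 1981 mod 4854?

Run the extended Euclidean algorithm:
4854 = 2×1981 + 892
1981 = 2×892 + 197
892 = 4×197 + 104
197 = 1×104 + 93
104 = 1×93 + 11
93 = 8×11 + 5
11 = 2×5 + 1
5 = 5×1 + 0
gcd(1981, 4854) = 1, so the inverse exists.
Bézout: 1 = 362×4854 − 887×1981.
So 1981⁻¹ ≡ −887 ≡ 3967 (mod 4854).

3967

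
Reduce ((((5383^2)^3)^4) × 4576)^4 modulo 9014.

(5383)^2 ≡ 5693 (mod 9014)
(5693)^3 ≡ 6383 (mod 9014)
(6383)^4 ≡ 6749 (mod 9014)
6749 × 4576 = 30883424 ≡ 1460 (mod 9014)
(1460)^4 ≡ 3958 (mod 9014)

3958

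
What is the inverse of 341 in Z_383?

Run the extended Euclidean algorithm:
383 = 1·341 + 42
341 = 8·42 + 5
42 = 8·5 + 2
5 = 2·2 + 1
2 = 2·1 + 0
gcd(341, 383) = 1, so the inverse exists.
Back-substitute for 1:
1 = 1·5 − 2·2
  = −2·42 + 17·5
  = 17·341 − 138·42
  = −138·383 + 155·341
So 341⁻¹ ≡ 155 (mod 383).

155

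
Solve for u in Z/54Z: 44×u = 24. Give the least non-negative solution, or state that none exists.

gcd(44, 54) = 2, and 2 | 24, so solutions exist.
Divide through by 2: 22×u ≡ 12 (mod 27).
22⁻¹ ≡ 16 (mod 27).
u ≡ 16×12 ≡ 3 (mod 27).
The smallest non-negative solution is u = 3.

3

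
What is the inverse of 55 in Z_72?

55

72 = 1*55 + 17
55 = 3*17 + 4
17 = 4*4 + 1
4 = 4*1 + 0
gcd(55, 72) = 1, so the inverse exists.
Back-substitute for 1:
1 = 1*17 − 4*4
  = −4*55 + 13*17
  = 13*72 − 17*55
So 55⁻¹ ≡ −17 ≡ 55 (mod 72).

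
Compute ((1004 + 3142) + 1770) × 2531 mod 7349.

1004 + 3142 = 4146
4146 + 1770 = 5916
5916 × 2531 = 14973396 ≡ 3483 (mod 7349)

3483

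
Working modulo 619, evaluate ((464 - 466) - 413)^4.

22

464 - 466 = -2 ≡ 617 (mod 619)
617 - 413 = 204
(204)^4 ≡ 22 (mod 619)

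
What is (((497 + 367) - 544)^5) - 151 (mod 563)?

344

497 + 367 = 864 ≡ 301 (mod 563)
301 - 544 = -243 ≡ 320 (mod 563)
(320)^5 ≡ 495 (mod 563)
495 - 151 = 344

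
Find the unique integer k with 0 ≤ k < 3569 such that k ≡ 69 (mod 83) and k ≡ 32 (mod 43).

3472

83⁻¹ mod 43: 83×14 ≡ 1 (mod 43), so 83⁻¹ ≡ 14.
k = 69 + 83×((32 − 69)×14 mod 43) = 69 + 83×41 = 3472.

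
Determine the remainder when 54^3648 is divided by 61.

54^1 ≡ 54 (mod 61)
54^2 ≡ 54^2 = 2916 ≡ 49 (mod 61)
54^4 ≡ 49^2 = 2401 ≡ 22 (mod 61)
54^8 ≡ 22^2 = 484 ≡ 57 (mod 61)
54^16 ≡ 57^2 = 3249 ≡ 16 (mod 61)
54^32 ≡ 16^2 = 256 ≡ 12 (mod 61)
54^64 ≡ 12^2 = 144 ≡ 22 (mod 61)
54^128 ≡ 22^2 = 484 ≡ 57 (mod 61)
54^256 ≡ 57^2 = 3249 ≡ 16 (mod 61)
54^512 ≡ 16^2 = 256 ≡ 12 (mod 61)
54^1024 ≡ 12^2 = 144 ≡ 22 (mod 61)
54^2048 ≡ 22^2 = 484 ≡ 57 (mod 61)
54^3648 = 54^2048 * 54^1024 * 54^512 * 54^64 ≡ 57 * 22 * 12 * 22 (mod 61).
Accumulate the product:
57 * 22 = 1254 ≡ 34
34 * 12 = 408 ≡ 42
42 * 22 = 924 ≡ 9

9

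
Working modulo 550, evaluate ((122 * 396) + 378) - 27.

122 * 396 = 48312 ≡ 462 (mod 550)
462 + 378 = 840 ≡ 290 (mod 550)
290 - 27 = 263

263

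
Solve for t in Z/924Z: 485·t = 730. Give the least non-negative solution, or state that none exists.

gcd(485, 924) = 1, so a unique solution mod 924 exists.
485⁻¹ ≡ 221 (mod 924).
t ≡ 221·730 ≡ 554 (mod 924).

554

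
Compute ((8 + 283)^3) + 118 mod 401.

8 + 283 = 291
(291)^3 ≡ 320 (mod 401)
320 + 118 = 438 ≡ 37 (mod 401)

37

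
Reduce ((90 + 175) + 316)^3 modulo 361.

90 + 175 = 265
265 + 316 = 581 ≡ 220 (mod 361)
(220)^3 ≡ 305 (mod 361)

305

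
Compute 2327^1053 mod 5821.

2405

Compute successive squares:
1053 in binary is 10000011101, i.e. 1053 = 1024 + 16 + 8 + 4 + 1.
2327^1 ≡ 2327 (mod 5821)
2327^2 ≡ 2327^2 = 5414929 ≡ 1399 (mod 5821)
2327^4 ≡ 1399^2 = 1957201 ≡ 1345 (mod 5821)
2327^8 ≡ 1345^2 = 1809025 ≡ 4515 (mod 5821)
2327^16 ≡ 4515^2 = 20385225 ≡ 83 (mod 5821)
2327^32 ≡ 83^2 = 6889 ≡ 1068 (mod 5821)
2327^64 ≡ 1068^2 = 1140624 ≡ 5529 (mod 5821)
2327^128 ≡ 5529^2 = 30569841 ≡ 3770 (mod 5821)
2327^256 ≡ 3770^2 = 14212900 ≡ 3839 (mod 5821)
2327^512 ≡ 3839^2 = 14737921 ≡ 4970 (mod 5821)
2327^1024 ≡ 4970^2 = 24700900 ≡ 2397 (mod 5821)
2327^1053 = 2327^1024 * 2327^16 * 2327^8 * 2327^4 * 2327^1 ≡ 2397 * 83 * 4515 * 1345 * 2327 (mod 5821).
Accumulate the product:
2397 * 83 = 198951 ≡ 1037
1037 * 4515 = 4682055 ≡ 1971
1971 * 1345 = 2650995 ≡ 2440
2440 * 2327 = 5677880 ≡ 2405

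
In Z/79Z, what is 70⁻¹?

Run the extended Euclidean algorithm:
79 = 1·70 + 9
70 = 7·9 + 7
9 = 1·7 + 2
7 = 3·2 + 1
2 = 2·1 + 0
gcd(70, 79) = 1, so the inverse exists.
Bézout: 1 = −31·79 + 35·70.
So 70⁻¹ ≡ 35 (mod 79).

35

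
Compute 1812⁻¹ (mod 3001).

Run the extended Euclidean algorithm:
3001 = 1·1812 + 1189
1812 = 1·1189 + 623
1189 = 1·623 + 566
623 = 1·566 + 57
566 = 9·57 + 53
57 = 1·53 + 4
53 = 13·4 + 1
4 = 4·1 + 0
gcd(1812, 3001) = 1, so the inverse exists.
Back-substitute for 1:
1 = 1·53 − 13·4
  = −13·57 + 14·53
  = 14·566 − 139·57
  = −139·623 + 153·566
  = 153·1189 − 292·623
  = −292·1812 + 445·1189
  = 445·3001 − 737·1812
So 1812⁻¹ ≡ −737 ≡ 2264 (mod 3001).

2264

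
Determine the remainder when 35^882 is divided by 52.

882 in binary is 1101110010, i.e. 882 = 512 + 256 + 64 + 32 + 16 + 2.
35^1 ≡ 35 (mod 52)
35^2 ≡ 35^2 = 1225 ≡ 29 (mod 52)
35^4 ≡ 29^2 = 841 ≡ 9 (mod 52)
35^8 ≡ 9^2 = 81 ≡ 29 (mod 52)
35^16 ≡ 29^2 = 841 ≡ 9 (mod 52)
35^32 ≡ 9^2 = 81 ≡ 29 (mod 52)
35^64 ≡ 29^2 = 841 ≡ 9 (mod 52)
35^128 ≡ 9^2 = 81 ≡ 29 (mod 52)
35^256 ≡ 29^2 = 841 ≡ 9 (mod 52)
35^512 ≡ 9^2 = 81 ≡ 29 (mod 52)
35^882 = 35^512 * 35^256 * 35^64 * 35^32 * 35^16 * 35^2 ≡ 29 * 9 * 9 * 29 * 9 * 29 (mod 52).
Accumulate the product:
29 * 9 = 261 ≡ 1
1 * 9 = 9
9 * 29 = 261 ≡ 1
1 * 9 = 9
9 * 29 = 261 ≡ 1

1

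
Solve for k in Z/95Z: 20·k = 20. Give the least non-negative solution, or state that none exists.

gcd(20, 95) = 5, and 5 | 20, so solutions exist.
Divide through by 5: 4·k ≡ 4 mod 19.
4⁻¹ ≡ 5 (mod 19).
k ≡ 5·4 ≡ 1 (mod 19).
The smallest non-negative solution is k = 1.

1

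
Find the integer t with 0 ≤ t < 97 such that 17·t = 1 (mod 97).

40

97 = 5*17 + 12
17 = 1*12 + 5
12 = 2*5 + 2
5 = 2*2 + 1
2 = 2*1 + 0
gcd(17, 97) = 1, so the inverse exists.
Back-substitute for 1:
1 = 1*5 − 2*2
  = −2*12 + 5*5
  = 5*17 − 7*12
  = −7*97 + 40*17
So 17⁻¹ ≡ 40 (mod 97).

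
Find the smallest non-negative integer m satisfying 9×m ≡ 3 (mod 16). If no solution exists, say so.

11

gcd(9, 16) = 1, so a unique solution mod 16 exists.
9⁻¹ ≡ 9 (mod 16).
m ≡ 9×3 ≡ 11 (mod 16).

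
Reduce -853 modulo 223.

-853 = -4·223 + 39, so -853 ≡ 39 (mod 223).

39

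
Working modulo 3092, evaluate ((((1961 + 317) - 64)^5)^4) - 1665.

2247

1961 + 317 = 2278
2278 - 64 = 2214
(2214)^5 ≡ 2628 (mod 3092)
(2628)^4 ≡ 820 (mod 3092)
820 - 1665 = -845 ≡ 2247 (mod 3092)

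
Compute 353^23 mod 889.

418

353^1 ≡ 353 (mod 889)
353^2 ≡ 353^2 = 124609 ≡ 149 (mod 889)
353^4 ≡ 149^2 = 22201 ≡ 865 (mod 889)
353^8 ≡ 865^2 = 748225 ≡ 576 (mod 889)
353^16 ≡ 576^2 = 331776 ≡ 179 (mod 889)
353^23 = 353^16 · 353^4 · 353^2 · 353^1 ≡ 179 · 865 · 149 · 353 (mod 889).
Accumulate the product:
179 · 865 = 154835 ≡ 149
149 · 149 = 22201 ≡ 865
865 · 353 = 305345 ≡ 418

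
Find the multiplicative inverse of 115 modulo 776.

776 = 6·115 + 86
115 = 1·86 + 29
86 = 2·29 + 28
29 = 1·28 + 1
28 = 28·1 + 0
gcd(115, 776) = 1, so the inverse exists.
Back-substitute for 1:
1 = 1·29 − 1·28
  = −1·86 + 3·29
  = 3·115 − 4·86
  = −4·776 + 27·115
So 115⁻¹ ≡ 27 (mod 776).

27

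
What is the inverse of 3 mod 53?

53 = 17·3 + 2
3 = 1·2 + 1
2 = 2·1 + 0
gcd(3, 53) = 1, so the inverse exists.
Back-substitute for 1:
1 = 1·3 − 1·2
  = −1·53 + 18·3
So 3⁻¹ ≡ 18 (mod 53).

18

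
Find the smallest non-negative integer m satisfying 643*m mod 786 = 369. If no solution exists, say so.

gcd(643, 786) = 1, so a unique solution mod 786 exists.
643⁻¹ ≡ 775 (mod 786).
m ≡ 775*369 ≡ 657 (mod 786).

657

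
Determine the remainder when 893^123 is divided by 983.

By square-and-multiply:
893^1 ≡ 893 (mod 983)
893^2 ≡ 893^2 = 797449 ≡ 236 (mod 983)
893^4 ≡ 236^2 = 55696 ≡ 648 (mod 983)
893^8 ≡ 648^2 = 419904 ≡ 163 (mod 983)
893^16 ≡ 163^2 = 26569 ≡ 28 (mod 983)
893^32 ≡ 28^2 = 784 (mod 983)
893^64 ≡ 784^2 = 614656 ≡ 281 (mod 983)
893^123 = 893^64 * 893^32 * 893^16 * 893^8 * 893^2 * 893^1 ≡ 281 * 784 * 28 * 163 * 236 * 893 (mod 983).
Accumulate the product:
281 * 784 = 220304 ≡ 112
112 * 28 = 3136 ≡ 187
187 * 163 = 30481 ≡ 8
8 * 236 = 1888 ≡ 905
905 * 893 = 808165 ≡ 139

139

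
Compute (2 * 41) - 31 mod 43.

2 * 41 = 82 ≡ 39 (mod 43)
39 - 31 = 8

8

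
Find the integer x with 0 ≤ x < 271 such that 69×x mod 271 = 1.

Apply the Euclidean algorithm and back-substitute:
271 = 3·69 + 64
69 = 1·64 + 5
64 = 12·5 + 4
5 = 1·4 + 1
4 = 4·1 + 0
gcd(69, 271) = 1, so the inverse exists.
Back-substitute for 1:
1 = 1·5 − 1·4
  = −1·64 + 13·5
  = 13·69 − 14·64
  = −14·271 + 55·69
So 69⁻¹ ≡ 55 (mod 271).

55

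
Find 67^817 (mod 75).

52

By square-and-multiply:
817 in binary is 1100110001, i.e. 817 = 512 + 256 + 32 + 16 + 1.
67^1 ≡ 67 (mod 75)
67^2 ≡ 67^2 = 4489 ≡ 64 (mod 75)
67^4 ≡ 64^2 = 4096 ≡ 46 (mod 75)
67^8 ≡ 46^2 = 2116 ≡ 16 (mod 75)
67^16 ≡ 16^2 = 256 ≡ 31 (mod 75)
67^32 ≡ 31^2 = 961 ≡ 61 (mod 75)
67^64 ≡ 61^2 = 3721 ≡ 46 (mod 75)
67^128 ≡ 46^2 = 2116 ≡ 16 (mod 75)
67^256 ≡ 16^2 = 256 ≡ 31 (mod 75)
67^512 ≡ 31^2 = 961 ≡ 61 (mod 75)
67^817 = 67^512 × 67^256 × 67^32 × 67^16 × 67^1 ≡ 61 × 31 × 61 × 31 × 67 (mod 75).
Accumulate the product:
61 × 31 = 1891 ≡ 16
16 × 61 = 976 ≡ 1
1 × 31 = 31
31 × 67 = 2077 ≡ 52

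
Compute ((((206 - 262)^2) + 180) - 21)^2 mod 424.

206 - 262 = -56 ≡ 368 (mod 424)
(368)^2 ≡ 168 (mod 424)
168 + 180 = 348
348 - 21 = 327
(327)^2 ≡ 81 (mod 424)

81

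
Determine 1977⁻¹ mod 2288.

2185

2288 = 1*1977 + 311
1977 = 6*311 + 111
311 = 2*111 + 89
111 = 1*89 + 22
89 = 4*22 + 1
22 = 22*1 + 0
gcd(1977, 2288) = 1, so the inverse exists.
Bézout: 1 = 89*2288 − 103*1977.
So 1977⁻¹ ≡ −103 ≡ 2185 (mod 2288).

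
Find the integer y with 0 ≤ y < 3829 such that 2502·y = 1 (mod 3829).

3829 = 1·2502 + 1327
2502 = 1·1327 + 1175
1327 = 1·1175 + 152
1175 = 7·152 + 111
152 = 1·111 + 41
111 = 2·41 + 29
41 = 1·29 + 12
29 = 2·12 + 5
12 = 2·5 + 2
5 = 2·2 + 1
2 = 2·1 + 0
gcd(2502, 3829) = 1, so the inverse exists.
Back-substitute for 1:
1 = 1·5 − 2·2
  = −2·12 + 5·5
  = 5·29 − 12·12
  = −12·41 + 17·29
  = 17·111 − 46·41
  = −46·152 + 63·111
  = 63·1175 − 487·152
  = −487·1327 + 550·1175
  = 550·2502 − 1037·1327
  = −1037·3829 + 1587·2502
So 2502⁻¹ ≡ 1587 (mod 3829).

1587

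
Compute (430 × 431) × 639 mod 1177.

838

430 × 431 = 185330 ≡ 541 (mod 1177)
541 × 639 = 345699 ≡ 838 (mod 1177)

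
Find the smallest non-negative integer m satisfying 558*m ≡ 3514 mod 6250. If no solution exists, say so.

1608

gcd(558, 6250) = 2, and 2 | 3514, so solutions exist.
Divide through by 2: 279*m ≡ 1757 (mod 3125).
279⁻¹ ≡ 3069 (mod 3125).
m ≡ 3069*1757 ≡ 1608 (mod 3125).
The smallest non-negative solution is m = 1608.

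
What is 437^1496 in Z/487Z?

474

1496 in binary is 10111011000, i.e. 1496 = 1024 + 256 + 128 + 64 + 16 + 8.
437^1 ≡ 437 (mod 487)
437^2 ≡ 437^2 = 190969 ≡ 65 (mod 487)
437^4 ≡ 65^2 = 4225 ≡ 329 (mod 487)
437^8 ≡ 329^2 = 108241 ≡ 127 (mod 487)
437^16 ≡ 127^2 = 16129 ≡ 58 (mod 487)
437^32 ≡ 58^2 = 3364 ≡ 442 (mod 487)
437^64 ≡ 442^2 = 195364 ≡ 77 (mod 487)
437^128 ≡ 77^2 = 5929 ≡ 85 (mod 487)
437^256 ≡ 85^2 = 7225 ≡ 407 (mod 487)
437^512 ≡ 407^2 = 165649 ≡ 69 (mod 487)
437^1024 ≡ 69^2 = 4761 ≡ 378 (mod 487)
437^1496 = 437^1024 * 437^256 * 437^128 * 437^64 * 437^16 * 437^8 ≡ 378 * 407 * 85 * 77 * 58 * 127 (mod 487).
Accumulate the product:
378 * 407 = 153846 ≡ 441
441 * 85 = 37485 ≡ 473
473 * 77 = 36421 ≡ 383
383 * 58 = 22214 ≡ 299
299 * 127 = 37973 ≡ 474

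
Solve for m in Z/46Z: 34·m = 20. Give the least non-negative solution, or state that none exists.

6

gcd(34, 46) = 2, and 2 | 20, so solutions exist.
Divide through by 2: 17·m ≡ 10 mod 23.
17⁻¹ ≡ 19 (mod 23).
m ≡ 19·10 ≡ 6 (mod 23).
The smallest non-negative solution is m = 6.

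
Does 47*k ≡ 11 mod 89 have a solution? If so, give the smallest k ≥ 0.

40

gcd(47, 89) = 1, so a unique solution mod 89 exists.
47⁻¹ ≡ 36 (mod 89).
k ≡ 36*11 ≡ 40 (mod 89).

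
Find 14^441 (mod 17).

3

14^1 ≡ 14 (mod 17)
14^2 ≡ 14^2 = 196 ≡ 9 (mod 17)
14^4 ≡ 9^2 = 81 ≡ 13 (mod 17)
14^8 ≡ 13^2 = 169 ≡ 16 (mod 17)
14^16 ≡ 16^2 = 256 ≡ 1 (mod 17)
14^32 ≡ 1^2 = 1 (mod 17)
14^64 ≡ 1^2 = 1 (mod 17)
14^128 ≡ 1^2 = 1 (mod 17)
14^256 ≡ 1^2 = 1 (mod 17)
14^441 = 14^256 × 14^128 × 14^32 × 14^16 × 14^8 × 14^1 ≡ 1 × 1 × 1 × 1 × 16 × 14 (mod 17).
Accumulate the product:
1 × 1 = 1
1 × 1 = 1
1 × 1 = 1
1 × 16 = 16
16 × 14 = 224 ≡ 3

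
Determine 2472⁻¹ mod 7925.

3908

7925 = 3×2472 + 509
2472 = 4×509 + 436
509 = 1×436 + 73
436 = 5×73 + 71
73 = 1×71 + 2
71 = 35×2 + 1
2 = 2×1 + 0
gcd(2472, 7925) = 1, so the inverse exists.
Bézout: 1 = −1219×7925 + 3908×2472.
So 2472⁻¹ ≡ 3908 (mod 7925).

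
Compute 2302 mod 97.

71

2302 = 23·97 + 71, so 2302 ≡ 71 (mod 97).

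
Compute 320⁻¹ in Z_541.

235

541 = 1×320 + 221
320 = 1×221 + 99
221 = 2×99 + 23
99 = 4×23 + 7
23 = 3×7 + 2
7 = 3×2 + 1
2 = 2×1 + 0
gcd(320, 541) = 1, so the inverse exists.
Back-substitute for 1:
1 = 1×7 − 3×2
  = −3×23 + 10×7
  = 10×99 − 43×23
  = −43×221 + 96×99
  = 96×320 − 139×221
  = −139×541 + 235×320
So 320⁻¹ ≡ 235 (mod 541).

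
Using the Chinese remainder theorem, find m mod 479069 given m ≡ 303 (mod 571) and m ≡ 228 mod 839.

270386

571⁻¹ mod 839: 571·72 ≡ 1 (mod 839), so 571⁻¹ ≡ 72.
m = 303 + 571·((228 − 303)·72 mod 839) = 303 + 571·473 = 270386.
Check: 270386 mod 571 = 303, 270386 mod 839 = 228. ✓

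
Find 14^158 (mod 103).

158 in binary is 10011110, i.e. 158 = 128 + 16 + 8 + 4 + 2.
14^1 ≡ 14 (mod 103)
14^2 ≡ 14^2 = 196 ≡ 93 (mod 103)
14^4 ≡ 93^2 = 8649 ≡ 100 (mod 103)
14^8 ≡ 100^2 = 10000 ≡ 9 (mod 103)
14^16 ≡ 9^2 = 81 (mod 103)
14^32 ≡ 81^2 = 6561 ≡ 72 (mod 103)
14^64 ≡ 72^2 = 5184 ≡ 34 (mod 103)
14^128 ≡ 34^2 = 1156 ≡ 23 (mod 103)
14^158 = 14^128 * 14^16 * 14^8 * 14^4 * 14^2 ≡ 23 * 81 * 9 * 100 * 93 (mod 103).
Accumulate the product:
23 * 81 = 1863 ≡ 9
9 * 9 = 81
81 * 100 = 8100 ≡ 66
66 * 93 = 6138 ≡ 61

61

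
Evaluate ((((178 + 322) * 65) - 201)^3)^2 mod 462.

421

178 + 322 = 500 ≡ 38 (mod 462)
38 * 65 = 2470 ≡ 160 (mod 462)
160 - 201 = -41 ≡ 421 (mod 462)
(421)^3 ≡ 379 (mod 462)
(379)^2 ≡ 421 (mod 462)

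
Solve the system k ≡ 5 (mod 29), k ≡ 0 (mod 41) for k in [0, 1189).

29⁻¹ mod 41: 29·17 ≡ 1 (mod 41), so 29⁻¹ ≡ 17.
k = 5 + 29·((0 − 5)·17 mod 41) = 5 + 29·38 = 1107.

1107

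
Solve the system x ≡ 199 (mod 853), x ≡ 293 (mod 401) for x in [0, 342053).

853⁻¹ mod 401: 853×173 ≡ 1 (mod 401), so 853⁻¹ ≡ 173.
x = 199 + 853×((293 − 199)×173 mod 401) = 199 + 853×222 = 189565.
Check: 189565 mod 853 = 199, 189565 mod 401 = 293. ✓

189565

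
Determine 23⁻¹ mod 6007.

4440

Run the extended Euclidean algorithm:
6007 = 261·23 + 4
23 = 5·4 + 3
4 = 1·3 + 1
3 = 3·1 + 0
gcd(23, 6007) = 1, so the inverse exists.
Bézout: 1 = 6·6007 − 1567·23.
So 23⁻¹ ≡ −1567 ≡ 4440 (mod 6007).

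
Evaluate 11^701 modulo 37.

27

Using repeated squaring:
11^1 ≡ 11 (mod 37)
11^2 ≡ 11^2 = 121 ≡ 10 (mod 37)
11^4 ≡ 10^2 = 100 ≡ 26 (mod 37)
11^8 ≡ 26^2 = 676 ≡ 10 (mod 37)
11^16 ≡ 10^2 = 100 ≡ 26 (mod 37)
11^32 ≡ 26^2 = 676 ≡ 10 (mod 37)
11^64 ≡ 10^2 = 100 ≡ 26 (mod 37)
11^128 ≡ 26^2 = 676 ≡ 10 (mod 37)
11^256 ≡ 10^2 = 100 ≡ 26 (mod 37)
11^512 ≡ 26^2 = 676 ≡ 10 (mod 37)
11^701 = 11^512 * 11^128 * 11^32 * 11^16 * 11^8 * 11^4 * 11^1 ≡ 10 * 10 * 10 * 26 * 10 * 26 * 11 (mod 37).
Accumulate the product:
10 * 10 = 100 ≡ 26
26 * 10 = 260 ≡ 1
1 * 26 = 26
26 * 10 = 260 ≡ 1
1 * 26 = 26
26 * 11 = 286 ≡ 27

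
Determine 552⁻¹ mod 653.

278

Apply the Euclidean algorithm and back-substitute:
653 = 1×552 + 101
552 = 5×101 + 47
101 = 2×47 + 7
47 = 6×7 + 5
7 = 1×5 + 2
5 = 2×2 + 1
2 = 2×1 + 0
gcd(552, 653) = 1, so the inverse exists.
Bézout: 1 = −235×653 + 278×552.
So 552⁻¹ ≡ 278 (mod 653).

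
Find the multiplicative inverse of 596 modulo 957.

281

Run the extended Euclidean algorithm:
957 = 1×596 + 361
596 = 1×361 + 235
361 = 1×235 + 126
235 = 1×126 + 109
126 = 1×109 + 17
109 = 6×17 + 7
17 = 2×7 + 3
7 = 2×3 + 1
3 = 3×1 + 0
gcd(596, 957) = 1, so the inverse exists.
Bézout: 1 = −175×957 + 281×596.
So 596⁻¹ ≡ 281 (mod 957).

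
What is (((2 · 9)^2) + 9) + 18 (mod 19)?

2 · 9 = 18
(18)^2 ≡ 1 (mod 19)
1 + 9 = 10
10 + 18 = 28 ≡ 9 (mod 19)

9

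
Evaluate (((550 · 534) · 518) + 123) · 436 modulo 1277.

527

550 · 534 = 293700 ≡ 1267 (mod 1277)
1267 · 518 = 656306 ≡ 1205 (mod 1277)
1205 + 123 = 1328 ≡ 51 (mod 1277)
51 · 436 = 22236 ≡ 527 (mod 1277)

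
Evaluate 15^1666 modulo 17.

4

15^1 ≡ 15 (mod 17)
15^2 ≡ 15^2 = 225 ≡ 4 (mod 17)
15^4 ≡ 4^2 = 16 (mod 17)
15^8 ≡ 16^2 = 256 ≡ 1 (mod 17)
15^16 ≡ 1^2 = 1 (mod 17)
15^32 ≡ 1^2 = 1 (mod 17)
15^64 ≡ 1^2 = 1 (mod 17)
15^128 ≡ 1^2 = 1 (mod 17)
15^256 ≡ 1^2 = 1 (mod 17)
15^512 ≡ 1^2 = 1 (mod 17)
15^1024 ≡ 1^2 = 1 (mod 17)
15^1666 = 15^1024 * 15^512 * 15^128 * 15^2 ≡ 1 * 1 * 1 * 4 (mod 17).
Accumulate the product:
1 * 1 = 1
1 * 1 = 1
1 * 4 = 4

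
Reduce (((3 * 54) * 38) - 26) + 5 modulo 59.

58

3 * 54 = 162 ≡ 44 (mod 59)
44 * 38 = 1672 ≡ 20 (mod 59)
20 - 26 = -6 ≡ 53 (mod 59)
53 + 5 = 58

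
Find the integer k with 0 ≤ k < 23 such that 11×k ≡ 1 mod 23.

By the extended Euclidean algorithm:
23 = 2*11 + 1
11 = 11*1 + 0
gcd(11, 23) = 1, so the inverse exists.
Back-substitute for 1:
1 = 1*23 − 2*11
So 11⁻¹ ≡ −2 ≡ 21 (mod 23).

21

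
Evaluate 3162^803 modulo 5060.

3162^1 ≡ 3162 (mod 5060)
3162^2 ≡ 3162^2 = 9998244 ≡ 4744 (mod 5060)
3162^4 ≡ 4744^2 = 22505536 ≡ 3716 (mod 5060)
3162^8 ≡ 3716^2 = 13808656 ≡ 4976 (mod 5060)
3162^16 ≡ 4976^2 = 24760576 ≡ 1996 (mod 5060)
3162^32 ≡ 1996^2 = 3984016 ≡ 1796 (mod 5060)
3162^64 ≡ 1796^2 = 3225616 ≡ 2396 (mod 5060)
3162^128 ≡ 2396^2 = 5740816 ≡ 2776 (mod 5060)
3162^256 ≡ 2776^2 = 7706176 ≡ 4856 (mod 5060)
3162^512 ≡ 4856^2 = 23580736 ≡ 1136 (mod 5060)
3162^803 = 3162^512 * 3162^256 * 3162^32 * 3162^2 * 3162^1 ≡ 1136 * 4856 * 1796 * 4744 * 3162 (mod 5060).
Accumulate the product:
1136 * 4856 = 5516416 ≡ 1016
1016 * 1796 = 1824736 ≡ 3136
3136 * 4744 = 14877184 ≡ 784
784 * 3162 = 2479008 ≡ 4668

4668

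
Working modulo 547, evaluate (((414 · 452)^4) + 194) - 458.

224

414 · 452 = 187128 ≡ 54 (mod 547)
(54)^4 ≡ 488 (mod 547)
488 + 194 = 682 ≡ 135 (mod 547)
135 - 458 = -323 ≡ 224 (mod 547)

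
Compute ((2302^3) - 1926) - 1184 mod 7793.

(2302)^3 ≡ 2851 (mod 7793)
2851 - 1926 = 925
925 - 1184 = -259 ≡ 7534 (mod 7793)

7534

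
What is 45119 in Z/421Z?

72

45119 = 107·421 + 72, so 45119 ≡ 72 (mod 421).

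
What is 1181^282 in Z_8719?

2107

Using repeated squaring:
282 in binary is 100011010, i.e. 282 = 256 + 16 + 8 + 2.
1181^1 ≡ 1181 (mod 8719)
1181^2 ≡ 1181^2 = 1394761 ≡ 8440 (mod 8719)
1181^4 ≡ 8440^2 = 71233600 ≡ 8089 (mod 8719)
1181^8 ≡ 8089^2 = 65431921 ≡ 4545 (mod 8719)
1181^16 ≡ 4545^2 = 20657025 ≡ 1714 (mod 8719)
1181^32 ≡ 1714^2 = 2937796 ≡ 8212 (mod 8719)
1181^64 ≡ 8212^2 = 67436944 ≡ 4198 (mod 8719)
1181^128 ≡ 4198^2 = 17623204 ≡ 2105 (mod 8719)
1181^256 ≡ 2105^2 = 4431025 ≡ 1773 (mod 8719)
1181^282 = 1181^256 * 1181^16 * 1181^8 * 1181^2 ≡ 1773 * 1714 * 4545 * 8440 (mod 8719).
Accumulate the product:
1773 * 1714 = 3038922 ≡ 4710
4710 * 4545 = 21406950 ≡ 1805
1805 * 8440 = 15234200 ≡ 2107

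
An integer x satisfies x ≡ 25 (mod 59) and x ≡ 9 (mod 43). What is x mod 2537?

2503

59⁻¹ mod 43: 59·35 ≡ 1 (mod 43), so 59⁻¹ ≡ 35.
x = 25 + 59·((9 − 25)·35 mod 43) = 25 + 59·42 = 2503.
Check: 2503 mod 59 = 25, 2503 mod 43 = 9. ✓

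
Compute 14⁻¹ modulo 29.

27

Apply the Euclidean algorithm and back-substitute:
29 = 2·14 + 1
14 = 14·1 + 0
gcd(14, 29) = 1, so the inverse exists.
Back-substitute for 1:
1 = 1·29 − 2·14
So 14⁻¹ ≡ −2 ≡ 27 (mod 29).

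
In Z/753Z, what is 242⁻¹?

725

Run the extended Euclidean algorithm:
753 = 3*242 + 27
242 = 8*27 + 26
27 = 1*26 + 1
26 = 26*1 + 0
gcd(242, 753) = 1, so the inverse exists.
Bézout: 1 = 9*753 − 28*242.
So 242⁻¹ ≡ −28 ≡ 725 (mod 753).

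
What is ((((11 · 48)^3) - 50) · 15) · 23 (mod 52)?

10

11 · 48 = 528 ≡ 8 (mod 52)
(8)^3 ≡ 44 (mod 52)
44 - 50 = -6 ≡ 46 (mod 52)
46 · 15 = 690 ≡ 14 (mod 52)
14 · 23 = 322 ≡ 10 (mod 52)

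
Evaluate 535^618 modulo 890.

Using repeated squaring:
535^1 ≡ 535 (mod 890)
535^2 ≡ 535^2 = 286225 ≡ 535 (mod 890)
535^4 ≡ 535^2 = 286225 ≡ 535 (mod 890)
535^8 ≡ 535^2 = 286225 ≡ 535 (mod 890)
535^16 ≡ 535^2 = 286225 ≡ 535 (mod 890)
535^32 ≡ 535^2 = 286225 ≡ 535 (mod 890)
535^64 ≡ 535^2 = 286225 ≡ 535 (mod 890)
535^128 ≡ 535^2 = 286225 ≡ 535 (mod 890)
535^256 ≡ 535^2 = 286225 ≡ 535 (mod 890)
535^512 ≡ 535^2 = 286225 ≡ 535 (mod 890)
535^618 = 535^512 * 535^64 * 535^32 * 535^8 * 535^2 ≡ 535 * 535 * 535 * 535 * 535 (mod 890).
Accumulate the product:
535 * 535 = 286225 ≡ 535
535 * 535 = 286225 ≡ 535
535 * 535 = 286225 ≡ 535
535 * 535 = 286225 ≡ 535

535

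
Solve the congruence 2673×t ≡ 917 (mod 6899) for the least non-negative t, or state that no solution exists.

563

gcd(2673, 6899) = 1, so a unique solution mod 6899 exists.
2673⁻¹ ≡ 2852 (mod 6899).
t ≡ 2852×917 ≡ 563 (mod 6899).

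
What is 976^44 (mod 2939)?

Compute successive squares:
44 in binary is 101100, i.e. 44 = 32 + 8 + 4.
976^1 ≡ 976 (mod 2939)
976^2 ≡ 976^2 = 952576 ≡ 340 (mod 2939)
976^4 ≡ 340^2 = 115600 ≡ 979 (mod 2939)
976^8 ≡ 979^2 = 958441 ≡ 327 (mod 2939)
976^16 ≡ 327^2 = 106929 ≡ 1125 (mod 2939)
976^32 ≡ 1125^2 = 1265625 ≡ 1855 (mod 2939)
976^44 = 976^32 × 976^8 × 976^4 ≡ 1855 × 327 × 979 (mod 2939).
Accumulate the product:
1855 × 327 = 606585 ≡ 1151
1151 × 979 = 1126829 ≡ 1192

1192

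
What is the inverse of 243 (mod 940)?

147

Run the extended Euclidean algorithm:
940 = 3*243 + 211
243 = 1*211 + 32
211 = 6*32 + 19
32 = 1*19 + 13
19 = 1*13 + 6
13 = 2*6 + 1
6 = 6*1 + 0
gcd(243, 940) = 1, so the inverse exists.
Back-substitute for 1:
1 = 1*13 − 2*6
  = −2*19 + 3*13
  = 3*32 − 5*19
  = −5*211 + 33*32
  = 33*243 − 38*211
  = −38*940 + 147*243
So 243⁻¹ ≡ 147 (mod 940).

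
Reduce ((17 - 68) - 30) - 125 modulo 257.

51

17 - 68 = -51 ≡ 206 (mod 257)
206 - 30 = 176
176 - 125 = 51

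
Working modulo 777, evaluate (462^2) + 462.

231

(462)^2 ≡ 546 (mod 777)
546 + 462 = 1008 ≡ 231 (mod 777)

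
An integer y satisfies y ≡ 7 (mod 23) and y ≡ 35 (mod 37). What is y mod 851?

23⁻¹ mod 37: 23×29 ≡ 1 (mod 37), so 23⁻¹ ≡ 29.
y = 7 + 23×((35 − 7)×29 mod 37) = 7 + 23×35 = 812.

812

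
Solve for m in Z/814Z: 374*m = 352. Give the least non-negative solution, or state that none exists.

14

gcd(374, 814) = 22, and 22 | 352, so solutions exist.
Divide through by 22: 17*m mod 37 = 16.
17⁻¹ ≡ 24 (mod 37).
m ≡ 24*16 ≡ 14 (mod 37).
The smallest non-negative solution is m = 14.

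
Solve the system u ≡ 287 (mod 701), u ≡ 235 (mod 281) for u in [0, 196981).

155909

701⁻¹ mod 281: 701*93 ≡ 1 (mod 281), so 701⁻¹ ≡ 93.
u = 287 + 701*((235 − 287)*93 mod 281) = 287 + 701*222 = 155909.
Check: 155909 mod 701 = 287, 155909 mod 281 = 235. ✓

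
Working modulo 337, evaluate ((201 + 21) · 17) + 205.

201 + 21 = 222
222 · 17 = 3774 ≡ 67 (mod 337)
67 + 205 = 272

272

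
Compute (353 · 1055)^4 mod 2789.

353 · 1055 = 372415 ≡ 1478 (mod 2789)
(1478)^4 ≡ 523 (mod 2789)

523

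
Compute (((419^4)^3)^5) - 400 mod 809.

111

(419)^4 ≡ 64 (mod 809)
(64)^3 ≡ 28 (mod 809)
(28)^5 ≡ 511 (mod 809)
511 - 400 = 111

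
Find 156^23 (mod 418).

Compute successive squares:
23 in binary is 10111, i.e. 23 = 16 + 4 + 2 + 1.
156^1 ≡ 156 (mod 418)
156^2 ≡ 156^2 = 24336 ≡ 92 (mod 418)
156^4 ≡ 92^2 = 8464 ≡ 104 (mod 418)
156^8 ≡ 104^2 = 10816 ≡ 366 (mod 418)
156^16 ≡ 366^2 = 133956 ≡ 196 (mod 418)
156^23 = 156^16 * 156^4 * 156^2 * 156^1 ≡ 196 * 104 * 92 * 156 (mod 418).
Accumulate the product:
196 * 104 = 20384 ≡ 320
320 * 92 = 29440 ≡ 180
180 * 156 = 28080 ≡ 74

74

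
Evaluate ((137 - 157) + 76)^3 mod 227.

145

137 - 157 = -20 ≡ 207 (mod 227)
207 + 76 = 283 ≡ 56 (mod 227)
(56)^3 ≡ 145 (mod 227)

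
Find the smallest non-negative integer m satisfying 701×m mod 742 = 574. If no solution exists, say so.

gcd(701, 742) = 1, so a unique solution mod 742 exists.
701⁻¹ ≡ 561 (mod 742).
m ≡ 561×574 ≡ 728 (mod 742).

728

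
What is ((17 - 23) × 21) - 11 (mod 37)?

11

17 - 23 = -6 ≡ 31 (mod 37)
31 × 21 = 651 ≡ 22 (mod 37)
22 - 11 = 11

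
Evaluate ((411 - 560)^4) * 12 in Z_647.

411 - 560 = -149 ≡ 498 (mod 647)
(498)^4 ≡ 448 (mod 647)
448 * 12 = 5376 ≡ 200 (mod 647)

200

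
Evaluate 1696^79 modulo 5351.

496

79 in binary is 1001111, i.e. 79 = 64 + 8 + 4 + 2 + 1.
1696^1 ≡ 1696 (mod 5351)
1696^2 ≡ 1696^2 = 2876416 ≡ 2929 (mod 5351)
1696^4 ≡ 2929^2 = 8579041 ≡ 1388 (mod 5351)
1696^8 ≡ 1388^2 = 1926544 ≡ 184 (mod 5351)
1696^16 ≡ 184^2 = 33856 ≡ 1750 (mod 5351)
1696^32 ≡ 1750^2 = 3062500 ≡ 1728 (mod 5351)
1696^64 ≡ 1728^2 = 2985984 ≡ 126 (mod 5351)
1696^79 = 1696^64 * 1696^8 * 1696^4 * 1696^2 * 1696^1 ≡ 126 * 184 * 1388 * 2929 * 1696 (mod 5351).
Accumulate the product:
126 * 184 = 23184 ≡ 1780
1780 * 1388 = 2470640 ≡ 3829
3829 * 2929 = 11215141 ≡ 4796
4796 * 1696 = 8134016 ≡ 496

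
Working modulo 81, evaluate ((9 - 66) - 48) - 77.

61

9 - 66 = -57 ≡ 24 (mod 81)
24 - 48 = -24 ≡ 57 (mod 81)
57 - 77 = -20 ≡ 61 (mod 81)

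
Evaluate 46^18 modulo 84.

64

18 in binary is 10010, i.e. 18 = 16 + 2.
46^1 ≡ 46 (mod 84)
46^2 ≡ 46^2 = 2116 ≡ 16 (mod 84)
46^4 ≡ 16^2 = 256 ≡ 4 (mod 84)
46^8 ≡ 4^2 = 16 (mod 84)
46^16 ≡ 16^2 = 256 ≡ 4 (mod 84)
46^18 = 46^16 · 46^2 ≡ 4 · 16 (mod 84).
4 · 16 = 64 ≡ 64 (mod 84).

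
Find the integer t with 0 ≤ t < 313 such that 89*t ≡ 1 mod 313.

102

By the extended Euclidean algorithm:
313 = 3×89 + 46
89 = 1×46 + 43
46 = 1×43 + 3
43 = 14×3 + 1
3 = 3×1 + 0
gcd(89, 313) = 1, so the inverse exists.
Back-substitute for 1:
1 = 1×43 − 14×3
  = −14×46 + 15×43
  = 15×89 − 29×46
  = −29×313 + 102×89
So 89⁻¹ ≡ 102 (mod 313).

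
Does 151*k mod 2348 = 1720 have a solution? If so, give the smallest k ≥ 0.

gcd(151, 2348) = 1, so a unique solution mod 2348 exists.
151⁻¹ ≡ 311 (mod 2348).
k ≡ 311*1720 ≡ 1924 (mod 2348).

1924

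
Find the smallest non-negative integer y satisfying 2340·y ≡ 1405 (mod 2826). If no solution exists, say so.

no solution

gcd(2340, 2826) = 18, and 18 does not divide 1405.
So the congruence has no solution.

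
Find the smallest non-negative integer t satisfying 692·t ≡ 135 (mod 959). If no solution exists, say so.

215

gcd(692, 959) = 1, so a unique solution mod 959 exists.
692⁻¹ ≡ 783 (mod 959).
t ≡ 783·135 ≡ 215 (mod 959).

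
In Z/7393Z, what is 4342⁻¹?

5927

7393 = 1*4342 + 3051
4342 = 1*3051 + 1291
3051 = 2*1291 + 469
1291 = 2*469 + 353
469 = 1*353 + 116
353 = 3*116 + 5
116 = 23*5 + 1
5 = 5*1 + 0
gcd(4342, 7393) = 1, so the inverse exists.
Back-substitute for 1:
1 = 1*116 − 23*5
  = −23*353 + 70*116
  = 70*469 − 93*353
  = −93*1291 + 256*469
  = 256*3051 − 605*1291
  = −605*4342 + 861*3051
  = 861*7393 − 1466*4342
So 4342⁻¹ ≡ −1466 ≡ 5927 (mod 7393).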